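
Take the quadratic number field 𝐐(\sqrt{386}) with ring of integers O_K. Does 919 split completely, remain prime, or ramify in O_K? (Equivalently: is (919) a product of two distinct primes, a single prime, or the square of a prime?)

split

Since 386 ≢ 1 mod 4, the ring of integers is ℤ[√386] with discriminant 4·386 = 1544.
919 ∤ 1544, so 919 is unramified.
Compute (386/919) via Euler: 386^((919-1)/2) mod 919 = 1, so (386/919) = 1.
(386/919) = 1, so 919 splits.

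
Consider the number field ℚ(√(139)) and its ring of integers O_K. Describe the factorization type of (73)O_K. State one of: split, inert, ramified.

Since 139 ≢ 1 mod 4, the ring of integers is ℤ[√139] with discriminant 4·139 = 556.
Since gcd(73, 556) = 1 the prime 73 does not ramify.
Legendre symbol by Euler's criterion: (139/73) ≡ 139^36 ≡ 72 (mod 73), i.e. (139/73) = -1.
Legendre symbol -1 ⇒ 73 is inert.

inert — (73) stays prime in O_K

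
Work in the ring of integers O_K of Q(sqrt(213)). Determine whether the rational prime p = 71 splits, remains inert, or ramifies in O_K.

d = 213 ≡ 1 (mod 4), so O_K = ℤ[(1+√213)/2] and disc(K) = d = 213.
71 divides disc(K) = 213, so 71 ramifies.

ramified — (71) = 𝔭²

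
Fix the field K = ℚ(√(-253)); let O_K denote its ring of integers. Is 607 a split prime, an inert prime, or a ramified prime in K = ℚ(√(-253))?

p splits

d = -253 ≡ 3 (mod 4), so O_K = ℤ[√-253] and disc(K) = 4d = -1012.
607 ∤ -1012, so 607 is unramified.
(-253/607) = 354^303 mod 607 = 1, giving Legendre symbol 1.
d is a quadratic residue mod p, hence 607 splits in O_K.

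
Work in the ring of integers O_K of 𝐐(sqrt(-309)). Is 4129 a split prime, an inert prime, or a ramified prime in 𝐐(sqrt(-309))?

Since -309 ≢ 1 mod 4, the ring of integers is ℤ[√-309] with discriminant 4·(-309) = -1236.
disc(K) = -1236 is not divisible by 4129; 4129 is unramified.
Compute (-309/4129) via Euler: 3820^((4129-1)/2) mod 4129 = 1, so (-309/4129) = 1.
d is a quadratic residue mod p, hence 4129 splits in O_K.

splits completely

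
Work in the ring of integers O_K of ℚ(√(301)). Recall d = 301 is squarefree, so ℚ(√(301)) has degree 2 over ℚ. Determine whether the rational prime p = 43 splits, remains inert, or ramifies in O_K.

301 mod 4 = 1, hence disc K = 301 and O_K = ℤ[(1+√301)/2].
Ramification test: 43 | 301. The prime 43 ramifies in K.

43 is ramified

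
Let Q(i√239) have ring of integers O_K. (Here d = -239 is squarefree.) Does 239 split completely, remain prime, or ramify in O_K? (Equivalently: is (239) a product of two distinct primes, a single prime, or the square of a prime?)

-239 mod 4 = 1, hence disc K = -239 and O_K = ℤ[(1+√-239)/2].
disc(K) = -239 = 239·(-1), so p = 239 is ramified.

ramifies in O_K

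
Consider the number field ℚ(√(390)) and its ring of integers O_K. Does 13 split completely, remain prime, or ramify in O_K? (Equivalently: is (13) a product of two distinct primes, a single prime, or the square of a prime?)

ramified

Since 390 ≢ 1 mod 4, the ring of integers is ℤ[√390] with discriminant 4·390 = 1560.
Ramification test: 13 | 1560. The prime 13 ramifies in K.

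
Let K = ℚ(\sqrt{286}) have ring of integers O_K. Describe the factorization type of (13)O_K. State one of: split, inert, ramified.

ramified

Since 286 ≢ 1 mod 4, the ring of integers is ℤ[√286] with discriminant 4·286 = 1144.
Ramification test: 13 | 1144. The prime 13 ramifies in K.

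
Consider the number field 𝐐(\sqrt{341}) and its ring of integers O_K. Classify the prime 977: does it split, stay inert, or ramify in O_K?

341 mod 4 = 1, hence disc K = 341 and O_K = ℤ[(1+√341)/2].
977 ∤ 341, so 977 is unramified.
Euler's criterion: 341^488 mod 977 = 1. Thus (341|977) = 1.
d is a quadratic residue mod p, hence 977 splits in O_K.

split — (977) = 𝔭₁𝔭₂ with 𝔭₁ ≠ 𝔭₂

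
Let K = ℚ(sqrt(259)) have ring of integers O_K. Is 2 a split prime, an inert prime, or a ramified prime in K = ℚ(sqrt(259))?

Since 259 ≢ 1 mod 4, the ring of integers is ℤ[√259] with discriminant 4·259 = 1036.
2 divides disc(K) = 1036, so 2 ramifies.

ramifies in O_K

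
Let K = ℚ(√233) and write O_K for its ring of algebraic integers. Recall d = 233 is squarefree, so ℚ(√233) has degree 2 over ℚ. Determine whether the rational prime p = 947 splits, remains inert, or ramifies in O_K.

Since 233 ≡ 1 mod 4, the ring of integers is ℤ[(1+√233)/2] with discriminant 233.
947 ∤ 233, so 947 is unramified.
(233/947) = 233^473 mod 947 = 1, giving Legendre symbol 1.
Legendre symbol 1 ⇒ 947 is split.

947 splits in O_K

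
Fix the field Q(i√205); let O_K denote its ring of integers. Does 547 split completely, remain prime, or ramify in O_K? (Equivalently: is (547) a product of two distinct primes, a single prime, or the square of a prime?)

-205 mod 4 = 3, hence disc K = 4·(-205) = -820 and O_K = ℤ[√-205].
Since gcd(547, -820) = 1 the prime 547 does not ramify.
Euler's criterion: (-205)^273 mod 547 = 546. Thus (-205|547) = -1.
Legendre symbol -1 ⇒ 547 is inert.

inert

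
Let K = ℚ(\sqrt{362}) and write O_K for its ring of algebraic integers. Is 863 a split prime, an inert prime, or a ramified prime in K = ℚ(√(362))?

split — (863) = 𝔭₁𝔭₂ with 𝔭₁ ≠ 𝔭₂

d = 362 ≡ 2 (mod 4), so O_K = ℤ[√362] and disc(K) = 4d = 1448.
863 ∤ 1448, so 863 is unramified.
(362/863) = 362^431 mod 863 = 1, giving Legendre symbol 1.
d is a quadratic residue mod p, hence 863 splits in O_K.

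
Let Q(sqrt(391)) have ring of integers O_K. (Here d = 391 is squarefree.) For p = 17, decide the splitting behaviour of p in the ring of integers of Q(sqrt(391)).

d = 391 ≡ 3 (mod 4), so O_K = ℤ[√391] and disc(K) = 4d = 1564.
Ramification test: 17 | 1564. The prime 17 ramifies in K.

17 is ramified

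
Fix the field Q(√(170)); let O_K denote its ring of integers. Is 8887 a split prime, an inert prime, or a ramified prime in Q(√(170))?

d = 170 ≡ 2 (mod 4), so O_K = ℤ[√170] and disc(K) = 4d = 680.
disc(K) = 680 is not divisible by 8887; 8887 is unramified.
Euler's criterion: 170^4443 mod 8887 = 8886. Thus (170|8887) = -1.
(170/8887) = -1, so 8887 is inert.

inert — (8887) stays prime in O_K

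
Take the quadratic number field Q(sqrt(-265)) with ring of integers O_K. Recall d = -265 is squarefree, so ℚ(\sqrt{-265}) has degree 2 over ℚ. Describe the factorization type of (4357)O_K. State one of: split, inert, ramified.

Since -265 ≢ 1 mod 4, the ring of integers is ℤ[√-265] with discriminant 4·(-265) = -1060.
Since gcd(4357, -1060) = 1 the prime 4357 does not ramify.
(-265/4357) = 4092^2178 mod 4357 = 4356, giving Legendre symbol -1.
d is a non-residue mod p, hence 4357 remains inert in O_K.

inert — (4357) stays prime in O_K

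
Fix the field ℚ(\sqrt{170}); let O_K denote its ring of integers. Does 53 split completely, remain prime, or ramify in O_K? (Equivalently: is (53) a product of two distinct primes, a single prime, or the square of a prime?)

170 mod 4 = 2, hence disc K = 4·170 = 680 and O_K = ℤ[√170].
disc(K) = 680 is not divisible by 53; 53 is unramified.
Euler's criterion: 170^26 mod 53 = 1. Thus (170|53) = 1.
Legendre symbol 1 ⇒ 53 is split.

splits completely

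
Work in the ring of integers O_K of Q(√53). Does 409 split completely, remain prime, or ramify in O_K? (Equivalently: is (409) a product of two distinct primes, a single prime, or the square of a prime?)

d = 53 ≡ 1 (mod 4), so O_K = ℤ[(1+√53)/2] and disc(K) = d = 53.
Since gcd(409, 53) = 1 the prime 409 does not ramify.
(53/409) = 53^204 mod 409 = 1, giving Legendre symbol 1.
d is a quadratic residue mod p, hence 409 splits in O_K.

409 splits in O_K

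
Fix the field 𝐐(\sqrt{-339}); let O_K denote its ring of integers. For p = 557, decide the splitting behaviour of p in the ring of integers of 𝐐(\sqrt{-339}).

557 remains inert

-339 mod 4 = 1, hence disc K = -339 and O_K = ℤ[(1+√-339)/2].
557 ∤ -339, so 557 is unramified.
Compute (-339/557) via Euler: 218^((557-1)/2) mod 557 = 556, so (-339/557) = -1.
d is a non-residue mod p, hence 557 remains inert in O_K.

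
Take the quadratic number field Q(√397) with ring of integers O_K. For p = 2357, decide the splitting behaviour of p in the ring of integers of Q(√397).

d = 397 ≡ 1 (mod 4), so O_K = ℤ[(1+√397)/2] and disc(K) = d = 397.
Since gcd(2357, 397) = 1 the prime 2357 does not ramify.
Legendre symbol by Euler's criterion: (397/2357) ≡ 397^1178 ≡ 1 (mod 2357), i.e. (397/2357) = 1.
(397/2357) = 1, so 2357 splits.

split — (2357) = 𝔭₁𝔭₂ with 𝔭₁ ≠ 𝔭₂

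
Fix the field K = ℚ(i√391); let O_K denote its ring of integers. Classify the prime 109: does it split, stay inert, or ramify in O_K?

-391 mod 4 = 1, hence disc K = -391 and O_K = ℤ[(1+√-391)/2].
109 ∤ -391, so 109 is unramified.
Legendre symbol by Euler's criterion: (-391/109) ≡ (-391)^54 ≡ 1 (mod 109), i.e. (-391/109) = 1.
d is a quadratic residue mod p, hence 109 splits in O_K.

p splits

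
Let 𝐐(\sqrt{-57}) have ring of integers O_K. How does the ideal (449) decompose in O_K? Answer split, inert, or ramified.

d = -57 ≡ 3 (mod 4), so O_K = ℤ[√-57] and disc(K) = 4d = -228.
disc(K) = -228 is not divisible by 449; 449 is unramified.
Euler's criterion: (-57)^224 mod 449 = 1. Thus (-57|449) = 1.
Legendre symbol 1 ⇒ 449 is split.

split — (449) = 𝔭₁𝔭₂ with 𝔭₁ ≠ 𝔭₂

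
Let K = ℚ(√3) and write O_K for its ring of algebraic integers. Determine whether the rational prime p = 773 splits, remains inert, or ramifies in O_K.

773 remains inert

d = 3 ≡ 3 (mod 4), so O_K = ℤ[√3] and disc(K) = 4d = 12.
Since gcd(773, 12) = 1 the prime 773 does not ramify.
Legendre symbol by Euler's criterion: (3/773) ≡ 3^386 ≡ 772 (mod 773), i.e. (3/773) = -1.
Legendre symbol -1 ⇒ 773 is inert.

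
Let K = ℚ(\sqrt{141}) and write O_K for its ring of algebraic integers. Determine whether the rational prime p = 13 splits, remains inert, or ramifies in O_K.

p is inert

141 mod 4 = 1, hence disc K = 141 and O_K = ℤ[(1+√141)/2].
Since gcd(13, 141) = 1 the prime 13 does not ramify.
Compute (141/13) via Euler: 11^((13-1)/2) mod 13 = 12, so (141/13) = -1.
d is a non-residue mod p, hence 13 remains inert in O_K.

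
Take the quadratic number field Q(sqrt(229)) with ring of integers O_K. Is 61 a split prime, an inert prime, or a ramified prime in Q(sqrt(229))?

229 mod 4 = 1, hence disc K = 229 and O_K = ℤ[(1+√229)/2].
Since gcd(61, 229) = 1 the prime 61 does not ramify.
(229/61) = 46^30 mod 61 = 1, giving Legendre symbol 1.
d is a quadratic residue mod p, hence 61 splits in O_K.

split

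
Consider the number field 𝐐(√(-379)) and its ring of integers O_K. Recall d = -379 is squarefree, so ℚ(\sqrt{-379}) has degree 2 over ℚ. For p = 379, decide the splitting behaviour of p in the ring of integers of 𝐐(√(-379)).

d = -379 ≡ 1 (mod 4), so O_K = ℤ[(1+√-379)/2] and disc(K) = d = -379.
Ramification test: 379 | -379. The prime 379 ramifies in K.

379 is ramified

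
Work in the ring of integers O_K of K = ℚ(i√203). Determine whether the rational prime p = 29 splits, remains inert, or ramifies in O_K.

d = -203 ≡ 1 (mod 4), so O_K = ℤ[(1+√-203)/2] and disc(K) = d = -203.
disc(K) = -203 = 29·(-7), so p = 29 is ramified.

ramified — (29) = 𝔭²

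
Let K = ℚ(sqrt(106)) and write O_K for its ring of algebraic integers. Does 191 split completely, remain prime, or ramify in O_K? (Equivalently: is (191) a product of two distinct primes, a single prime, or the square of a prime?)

p is inert

Since 106 ≢ 1 mod 4, the ring of integers is ℤ[√106] with discriminant 4·106 = 424.
Since gcd(191, 424) = 1 the prime 191 does not ramify.
Compute (106/191) via Euler: 106^((191-1)/2) mod 191 = 190, so (106/191) = -1.
d is a non-residue mod p, hence 191 remains inert in O_K.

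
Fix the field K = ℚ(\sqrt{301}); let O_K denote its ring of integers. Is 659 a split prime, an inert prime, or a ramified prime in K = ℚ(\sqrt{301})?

Since 301 ≡ 1 mod 4, the ring of integers is ℤ[(1+√301)/2] with discriminant 301.
659 ∤ 301, so 659 is unramified.
(301/659) = 301^329 mod 659 = 1, giving Legendre symbol 1.
(301/659) = 1, so 659 splits.

659 splits in O_K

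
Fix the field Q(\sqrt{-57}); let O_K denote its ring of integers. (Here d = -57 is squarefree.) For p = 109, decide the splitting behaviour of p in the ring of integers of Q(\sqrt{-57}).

109 remains inert

d = -57 ≡ 3 (mod 4), so O_K = ℤ[√-57] and disc(K) = 4d = -228.
109 ∤ -228, so 109 is unramified.
Euler's criterion: (-57)^54 mod 109 = 108. Thus (-57|109) = -1.
(-57/109) = -1, so 109 is inert.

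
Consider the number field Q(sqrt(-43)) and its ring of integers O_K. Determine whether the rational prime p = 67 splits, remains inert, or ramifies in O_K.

p splits

Since -43 ≡ 1 mod 4, the ring of integers is ℤ[(1+√-43)/2] with discriminant -43.
Since gcd(67, -43) = 1 the prime 67 does not ramify.
Euler's criterion: (-43)^33 mod 67 = 1. Thus (-43|67) = 1.
Legendre symbol 1 ⇒ 67 is split.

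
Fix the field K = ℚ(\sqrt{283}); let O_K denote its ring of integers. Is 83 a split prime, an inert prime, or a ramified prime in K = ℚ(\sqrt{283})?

d = 283 ≡ 3 (mod 4), so O_K = ℤ[√283] and disc(K) = 4d = 1132.
83 ∤ 1132, so 83 is unramified.
Euler's criterion: 283^41 mod 83 = 82. Thus (283|83) = -1.
Legendre symbol -1 ⇒ 83 is inert.

remains prime (inert)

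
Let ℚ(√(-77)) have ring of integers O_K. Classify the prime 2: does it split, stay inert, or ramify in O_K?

ramified

Since -77 ≢ 1 mod 4, the ring of integers is ℤ[√-77] with discriminant 4·(-77) = -308.
disc(K) = -308 = 2·(-154), so p = 2 is ramified.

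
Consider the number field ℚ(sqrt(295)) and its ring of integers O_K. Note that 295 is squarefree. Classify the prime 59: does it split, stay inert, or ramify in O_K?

295 mod 4 = 3, hence disc K = 4·295 = 1180 and O_K = ℤ[√295].
disc(K) = 1180 = 59·20, so p = 59 is ramified.

p ramifies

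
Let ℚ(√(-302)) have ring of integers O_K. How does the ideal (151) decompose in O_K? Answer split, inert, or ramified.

-302 mod 4 = 2, hence disc K = 4·(-302) = -1208 and O_K = ℤ[√-302].
disc(K) = -1208 = 151·(-8), so p = 151 is ramified.

ramified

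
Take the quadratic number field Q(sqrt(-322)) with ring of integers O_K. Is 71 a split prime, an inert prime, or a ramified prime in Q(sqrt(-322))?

p is inert

Since -322 ≢ 1 mod 4, the ring of integers is ℤ[√-322] with discriminant 4·(-322) = -1288.
71 ∤ -1288, so 71 is unramified.
Compute (-322/71) via Euler: 33^((71-1)/2) mod 71 = 70, so (-322/71) = -1.
Legendre symbol -1 ⇒ 71 is inert.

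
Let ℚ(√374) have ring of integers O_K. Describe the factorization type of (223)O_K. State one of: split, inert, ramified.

223 remains inert

Since 374 ≢ 1 mod 4, the ring of integers is ℤ[√374] with discriminant 4·374 = 1496.
Since gcd(223, 1496) = 1 the prime 223 does not ramify.
Legendre symbol by Euler's criterion: (374/223) ≡ 374^111 ≡ 222 (mod 223), i.e. (374/223) = -1.
(374/223) = -1, so 223 is inert.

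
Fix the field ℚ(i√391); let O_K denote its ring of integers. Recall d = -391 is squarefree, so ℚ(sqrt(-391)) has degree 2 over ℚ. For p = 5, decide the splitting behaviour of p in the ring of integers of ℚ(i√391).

-391 mod 4 = 1, hence disc K = -391 and O_K = ℤ[(1+√-391)/2].
disc(K) = -391 is not divisible by 5; 5 is unramified.
Euler's criterion: (-391)^2 mod 5 = 1. Thus (-391|5) = 1.
(-391/5) = 1, so 5 splits.

split — (5) = 𝔭₁𝔭₂ with 𝔭₁ ≠ 𝔭₂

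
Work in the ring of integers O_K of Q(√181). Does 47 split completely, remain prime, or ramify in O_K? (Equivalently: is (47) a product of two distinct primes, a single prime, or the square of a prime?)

p is inert

181 mod 4 = 1, hence disc K = 181 and O_K = ℤ[(1+√181)/2].
47 ∤ 181, so 47 is unramified.
Euler's criterion: 181^23 mod 47 = 46. Thus (181|47) = -1.
Legendre symbol -1 ⇒ 47 is inert.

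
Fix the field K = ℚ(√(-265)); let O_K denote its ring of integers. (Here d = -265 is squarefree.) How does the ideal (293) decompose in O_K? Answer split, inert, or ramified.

d = -265 ≡ 3 (mod 4), so O_K = ℤ[√-265] and disc(K) = 4d = -1060.
disc(K) = -1060 is not divisible by 293; 293 is unramified.
Compute (-265/293) via Euler: 28^((293-1)/2) mod 293 = 292, so (-265/293) = -1.
(-265/293) = -1, so 293 is inert.

p is inert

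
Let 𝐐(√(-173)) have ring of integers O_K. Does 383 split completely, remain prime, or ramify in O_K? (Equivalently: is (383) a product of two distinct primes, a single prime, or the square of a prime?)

inert

d = -173 ≡ 3 (mod 4), so O_K = ℤ[√-173] and disc(K) = 4d = -692.
383 ∤ -692, so 383 is unramified.
(-173/383) = 210^191 mod 383 = 382, giving Legendre symbol -1.
d is a non-residue mod p, hence 383 remains inert in O_K.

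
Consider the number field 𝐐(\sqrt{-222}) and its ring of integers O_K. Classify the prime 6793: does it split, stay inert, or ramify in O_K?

inert

Since -222 ≢ 1 mod 4, the ring of integers is ℤ[√-222] with discriminant 4·(-222) = -888.
disc(K) = -888 is not divisible by 6793; 6793 is unramified.
Euler's criterion: (-222)^3396 mod 6793 = 6792. Thus (-222|6793) = -1.
(-222/6793) = -1, so 6793 is inert.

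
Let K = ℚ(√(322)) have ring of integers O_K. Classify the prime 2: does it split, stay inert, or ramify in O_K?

2 is ramified

d = 322 ≡ 2 (mod 4), so O_K = ℤ[√322] and disc(K) = 4d = 1288.
disc(K) = 1288 = 2·644, so p = 2 is ramified.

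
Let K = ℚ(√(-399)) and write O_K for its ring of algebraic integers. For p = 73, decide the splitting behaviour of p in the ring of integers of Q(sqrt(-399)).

inert

d = -399 ≡ 1 (mod 4), so O_K = ℤ[(1+√-399)/2] and disc(K) = d = -399.
73 ∤ -399, so 73 is unramified.
Euler's criterion: (-399)^36 mod 73 = 72. Thus (-399|73) = -1.
Legendre symbol -1 ⇒ 73 is inert.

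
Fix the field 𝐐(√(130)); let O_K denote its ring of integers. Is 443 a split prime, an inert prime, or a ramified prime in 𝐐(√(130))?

443 splits in O_K

Since 130 ≢ 1 mod 4, the ring of integers is ℤ[√130] with discriminant 4·130 = 520.
disc(K) = 520 is not divisible by 443; 443 is unramified.
(130/443) = 130^221 mod 443 = 1, giving Legendre symbol 1.
(130/443) = 1, so 443 splits.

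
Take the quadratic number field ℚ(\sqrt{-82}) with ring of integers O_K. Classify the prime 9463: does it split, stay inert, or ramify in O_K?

inert

Since -82 ≢ 1 mod 4, the ring of integers is ℤ[√-82] with discriminant 4·(-82) = -328.
disc(K) = -328 is not divisible by 9463; 9463 is unramified.
Euler's criterion: (-82)^4731 mod 9463 = 9462. Thus (-82|9463) = -1.
Legendre symbol -1 ⇒ 9463 is inert.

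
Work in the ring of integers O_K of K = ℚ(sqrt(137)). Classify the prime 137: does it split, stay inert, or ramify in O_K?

137 mod 4 = 1, hence disc K = 137 and O_K = ℤ[(1+√137)/2].
137 divides disc(K) = 137, so 137 ramifies.

ramifies in O_K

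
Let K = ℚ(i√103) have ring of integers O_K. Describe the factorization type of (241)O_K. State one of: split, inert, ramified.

Since -103 ≡ 1 mod 4, the ring of integers is ℤ[(1+√-103)/2] with discriminant -103.
disc(K) = -103 is not divisible by 241; 241 is unramified.
Euler's criterion: (-103)^120 mod 241 = 240. Thus (-103|241) = -1.
(-103/241) = -1, so 241 is inert.

p is inert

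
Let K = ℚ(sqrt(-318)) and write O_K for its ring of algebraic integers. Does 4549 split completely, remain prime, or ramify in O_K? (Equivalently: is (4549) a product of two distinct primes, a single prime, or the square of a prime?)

4549 remains inert

Since -318 ≢ 1 mod 4, the ring of integers is ℤ[√-318] with discriminant 4·(-318) = -1272.
4549 ∤ -1272, so 4549 is unramified.
Euler's criterion: (-318)^2274 mod 4549 = 4548. Thus (-318|4549) = -1.
(-318/4549) = -1, so 4549 is inert.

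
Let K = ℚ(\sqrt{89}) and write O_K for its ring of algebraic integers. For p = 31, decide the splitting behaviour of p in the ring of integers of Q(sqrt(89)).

89 mod 4 = 1, hence disc K = 89 and O_K = ℤ[(1+√89)/2].
Since gcd(31, 89) = 1 the prime 31 does not ramify.
Euler's criterion: 89^15 mod 31 = 30. Thus (89|31) = -1.
(89/31) = -1, so 31 is inert.

31 remains inert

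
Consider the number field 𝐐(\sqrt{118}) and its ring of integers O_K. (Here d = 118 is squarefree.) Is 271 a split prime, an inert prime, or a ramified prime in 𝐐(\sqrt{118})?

remains prime (inert)

118 mod 4 = 2, hence disc K = 4·118 = 472 and O_K = ℤ[√118].
disc(K) = 472 is not divisible by 271; 271 is unramified.
Legendre symbol by Euler's criterion: (118/271) ≡ 118^135 ≡ 270 (mod 271), i.e. (118/271) = -1.
d is a non-residue mod p, hence 271 remains inert in O_K.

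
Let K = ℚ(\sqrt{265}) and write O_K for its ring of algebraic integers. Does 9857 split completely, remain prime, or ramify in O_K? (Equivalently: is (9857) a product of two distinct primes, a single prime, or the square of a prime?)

d = 265 ≡ 1 (mod 4), so O_K = ℤ[(1+√265)/2] and disc(K) = d = 265.
Since gcd(9857, 265) = 1 the prime 9857 does not ramify.
Euler's criterion: 265^4928 mod 9857 = 9856. Thus (265|9857) = -1.
(265/9857) = -1, so 9857 is inert.

remains prime (inert)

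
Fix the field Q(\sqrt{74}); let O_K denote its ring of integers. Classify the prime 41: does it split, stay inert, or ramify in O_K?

split

74 mod 4 = 2, hence disc K = 4·74 = 296 and O_K = ℤ[√74].
disc(K) = 296 is not divisible by 41; 41 is unramified.
Euler's criterion: 74^20 mod 41 = 1. Thus (74|41) = 1.
Legendre symbol 1 ⇒ 41 is split.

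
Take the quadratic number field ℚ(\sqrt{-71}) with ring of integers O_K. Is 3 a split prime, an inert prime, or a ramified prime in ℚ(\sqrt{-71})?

d = -71 ≡ 1 (mod 4), so O_K = ℤ[(1+√-71)/2] and disc(K) = d = -71.
3 ∤ -71, so 3 is unramified.
Compute (-71/3) via Euler: 1^((3-1)/2) mod 3 = 1, so (-71/3) = 1.
Legendre symbol 1 ⇒ 3 is split.

splits completely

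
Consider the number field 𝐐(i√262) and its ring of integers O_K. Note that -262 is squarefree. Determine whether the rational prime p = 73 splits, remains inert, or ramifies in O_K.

p is inert

d = -262 ≡ 2 (mod 4), so O_K = ℤ[√-262] and disc(K) = 4d = -1048.
Since gcd(73, -1048) = 1 the prime 73 does not ramify.
Compute (-262/73) via Euler: 30^((73-1)/2) mod 73 = 72, so (-262/73) = -1.
Legendre symbol -1 ⇒ 73 is inert.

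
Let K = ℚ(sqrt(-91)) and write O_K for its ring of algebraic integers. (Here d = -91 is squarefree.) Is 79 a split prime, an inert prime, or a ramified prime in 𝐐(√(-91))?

split

-91 mod 4 = 1, hence disc K = -91 and O_K = ℤ[(1+√-91)/2].
Since gcd(79, -91) = 1 the prime 79 does not ramify.
Euler's criterion: (-91)^39 mod 79 = 1. Thus (-91|79) = 1.
d is a quadratic residue mod p, hence 79 splits in O_K.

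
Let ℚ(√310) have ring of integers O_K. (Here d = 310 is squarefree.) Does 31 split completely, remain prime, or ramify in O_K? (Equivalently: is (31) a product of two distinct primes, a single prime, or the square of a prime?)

ramifies in O_K

Since 310 ≢ 1 mod 4, the ring of integers is ℤ[√310] with discriminant 4·310 = 1240.
disc(K) = 1240 = 31·40, so p = 31 is ramified.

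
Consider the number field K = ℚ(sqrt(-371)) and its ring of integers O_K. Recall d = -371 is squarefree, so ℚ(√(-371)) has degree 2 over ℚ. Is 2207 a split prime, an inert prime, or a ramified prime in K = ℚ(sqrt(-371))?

Since -371 ≡ 1 mod 4, the ring of integers is ℤ[(1+√-371)/2] with discriminant -371.
2207 ∤ -371, so 2207 is unramified.
Legendre symbol by Euler's criterion: (-371/2207) ≡ (-371)^1103 ≡ 2206 (mod 2207), i.e. (-371/2207) = -1.
(-371/2207) = -1, so 2207 is inert.

remains prime (inert)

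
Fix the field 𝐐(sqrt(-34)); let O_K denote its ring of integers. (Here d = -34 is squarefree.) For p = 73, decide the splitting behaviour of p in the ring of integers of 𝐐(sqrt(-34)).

-34 mod 4 = 2, hence disc K = 4·(-34) = -136 and O_K = ℤ[√-34].
73 ∤ -136, so 73 is unramified.
Euler's criterion: (-34)^36 mod 73 = 72. Thus (-34|73) = -1.
Legendre symbol -1 ⇒ 73 is inert.

p is inert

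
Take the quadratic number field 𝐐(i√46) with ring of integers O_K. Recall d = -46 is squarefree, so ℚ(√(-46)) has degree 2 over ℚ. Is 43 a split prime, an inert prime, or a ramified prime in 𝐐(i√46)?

43 splits in O_K

Since -46 ≢ 1 mod 4, the ring of integers is ℤ[√-46] with discriminant 4·(-46) = -184.
43 ∤ -184, so 43 is unramified.
(-46/43) = 40^21 mod 43 = 1, giving Legendre symbol 1.
d is a quadratic residue mod p, hence 43 splits in O_K.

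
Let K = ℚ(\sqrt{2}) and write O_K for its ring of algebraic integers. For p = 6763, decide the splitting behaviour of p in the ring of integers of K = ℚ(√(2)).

inert — (6763) stays prime in O_K

Since 2 ≢ 1 mod 4, the ring of integers is ℤ[√2] with discriminant 4·2 = 8.
Since gcd(6763, 8) = 1 the prime 6763 does not ramify.
Legendre symbol by Euler's criterion: (2/6763) ≡ 2^3381 ≡ 6762 (mod 6763), i.e. (2/6763) = -1.
d is a non-residue mod p, hence 6763 remains inert in O_K.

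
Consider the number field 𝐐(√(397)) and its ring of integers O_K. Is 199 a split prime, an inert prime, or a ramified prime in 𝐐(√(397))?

inert

Since 397 ≡ 1 mod 4, the ring of integers is ℤ[(1+√397)/2] with discriminant 397.
199 ∤ 397, so 199 is unramified.
(397/199) = 198^99 mod 199 = 198, giving Legendre symbol -1.
(397/199) = -1, so 199 is inert.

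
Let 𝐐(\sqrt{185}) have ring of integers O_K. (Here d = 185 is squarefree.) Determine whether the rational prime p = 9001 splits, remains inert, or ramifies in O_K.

185 mod 4 = 1, hence disc K = 185 and O_K = ℤ[(1+√185)/2].
disc(K) = 185 is not divisible by 9001; 9001 is unramified.
Legendre symbol by Euler's criterion: (185/9001) ≡ 185^4500 ≡ 1 (mod 9001), i.e. (185/9001) = 1.
d is a quadratic residue mod p, hence 9001 splits in O_K.

split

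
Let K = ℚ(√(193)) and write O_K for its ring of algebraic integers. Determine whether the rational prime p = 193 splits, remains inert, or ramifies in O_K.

193 is ramified

Since 193 ≡ 1 mod 4, the ring of integers is ℤ[(1+√193)/2] with discriminant 193.
Ramification test: 193 | 193. The prime 193 ramifies in K.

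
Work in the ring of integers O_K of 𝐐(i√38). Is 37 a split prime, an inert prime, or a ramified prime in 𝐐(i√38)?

d = -38 ≡ 2 (mod 4), so O_K = ℤ[√-38] and disc(K) = 4d = -152.
37 ∤ -152, so 37 is unramified.
Compute (-38/37) via Euler: 36^((37-1)/2) mod 37 = 1, so (-38/37) = 1.
Legendre symbol 1 ⇒ 37 is split.

p splits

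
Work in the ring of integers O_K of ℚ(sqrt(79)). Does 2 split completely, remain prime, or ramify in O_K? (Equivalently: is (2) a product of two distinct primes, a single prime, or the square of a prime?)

2 is ramified

d = 79 ≡ 3 (mod 4), so O_K = ℤ[√79] and disc(K) = 4d = 316.
disc(K) = 316 = 2·158, so p = 2 is ramified.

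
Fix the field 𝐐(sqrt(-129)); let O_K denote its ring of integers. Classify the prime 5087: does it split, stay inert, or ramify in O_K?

splits completely

d = -129 ≡ 3 (mod 4), so O_K = ℤ[√-129] and disc(K) = 4d = -516.
5087 ∤ -516, so 5087 is unramified.
Euler's criterion: (-129)^2543 mod 5087 = 1. Thus (-129|5087) = 1.
(-129/5087) = 1, so 5087 splits.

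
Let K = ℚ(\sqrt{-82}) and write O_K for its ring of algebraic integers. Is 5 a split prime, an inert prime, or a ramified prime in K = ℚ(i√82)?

Since -82 ≢ 1 mod 4, the ring of integers is ℤ[√-82] with discriminant 4·(-82) = -328.
5 ∤ -328, so 5 is unramified.
(-82/5) = 3^2 mod 5 = 4, giving Legendre symbol -1.
(-82/5) = -1, so 5 is inert.

inert — (5) stays prime in O_K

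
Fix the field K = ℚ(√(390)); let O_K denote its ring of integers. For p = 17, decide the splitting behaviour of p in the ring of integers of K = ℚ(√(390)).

p splits

390 mod 4 = 2, hence disc K = 4·390 = 1560 and O_K = ℤ[√390].
disc(K) = 1560 is not divisible by 17; 17 is unramified.
Euler's criterion: 390^8 mod 17 = 1. Thus (390|17) = 1.
(390/17) = 1, so 17 splits.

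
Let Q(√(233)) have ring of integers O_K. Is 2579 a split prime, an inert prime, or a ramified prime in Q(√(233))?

233 mod 4 = 1, hence disc K = 233 and O_K = ℤ[(1+√233)/2].
Since gcd(2579, 233) = 1 the prime 2579 does not ramify.
(233/2579) = 233^1289 mod 2579 = 1, giving Legendre symbol 1.
(233/2579) = 1, so 2579 splits.

split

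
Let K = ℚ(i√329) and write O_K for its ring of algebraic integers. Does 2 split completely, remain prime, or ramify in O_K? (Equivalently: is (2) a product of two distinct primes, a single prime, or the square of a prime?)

p ramifies

d = -329 ≡ 3 (mod 4), so O_K = ℤ[√-329] and disc(K) = 4d = -1316.
disc(K) = -1316 = 2·(-658), so p = 2 is ramified.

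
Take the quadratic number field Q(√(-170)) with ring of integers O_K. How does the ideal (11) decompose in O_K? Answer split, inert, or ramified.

d = -170 ≡ 2 (mod 4), so O_K = ℤ[√-170] and disc(K) = 4d = -680.
disc(K) = -680 is not divisible by 11; 11 is unramified.
(-170/11) = 6^5 mod 11 = 10, giving Legendre symbol -1.
d is a non-residue mod p, hence 11 remains inert in O_K.

inert — (11) stays prime in O_K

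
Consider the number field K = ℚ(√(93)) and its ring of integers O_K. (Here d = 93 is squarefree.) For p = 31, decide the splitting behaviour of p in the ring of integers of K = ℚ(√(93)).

ramified

Since 93 ≡ 1 mod 4, the ring of integers is ℤ[(1+√93)/2] with discriminant 93.
31 divides disc(K) = 93, so 31 ramifies.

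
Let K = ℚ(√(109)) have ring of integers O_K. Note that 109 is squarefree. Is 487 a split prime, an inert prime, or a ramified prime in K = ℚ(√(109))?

Since 109 ≡ 1 mod 4, the ring of integers is ℤ[(1+√109)/2] with discriminant 109.
Since gcd(487, 109) = 1 the prime 487 does not ramify.
(109/487) = 109^243 mod 487 = 486, giving Legendre symbol -1.
Legendre symbol -1 ⇒ 487 is inert.

inert — (487) stays prime in O_K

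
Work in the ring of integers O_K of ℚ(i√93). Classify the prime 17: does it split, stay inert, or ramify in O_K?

Since -93 ≢ 1 mod 4, the ring of integers is ℤ[√-93] with discriminant 4·(-93) = -372.
Since gcd(17, -372) = 1 the prime 17 does not ramify.
(-93/17) = 9^8 mod 17 = 1, giving Legendre symbol 1.
(-93/17) = 1, so 17 splits.

split — (17) = 𝔭₁𝔭₂ with 𝔭₁ ≠ 𝔭₂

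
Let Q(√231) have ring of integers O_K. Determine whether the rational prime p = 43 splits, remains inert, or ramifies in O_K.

split

Since 231 ≢ 1 mod 4, the ring of integers is ℤ[√231] with discriminant 4·231 = 924.
Since gcd(43, 924) = 1 the prime 43 does not ramify.
Legendre symbol by Euler's criterion: (231/43) ≡ 231^21 ≡ 1 (mod 43), i.e. (231/43) = 1.
(231/43) = 1, so 43 splits.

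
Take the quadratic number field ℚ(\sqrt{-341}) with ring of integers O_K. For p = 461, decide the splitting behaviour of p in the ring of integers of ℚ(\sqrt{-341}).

461 splits in O_K

d = -341 ≡ 3 (mod 4), so O_K = ℤ[√-341] and disc(K) = 4d = -1364.
Since gcd(461, -1364) = 1 the prime 461 does not ramify.
Compute (-341/461) via Euler: 120^((461-1)/2) mod 461 = 1, so (-341/461) = 1.
Legendre symbol 1 ⇒ 461 is split.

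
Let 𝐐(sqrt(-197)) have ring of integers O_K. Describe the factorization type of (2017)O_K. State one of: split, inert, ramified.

Since -197 ≢ 1 mod 4, the ring of integers is ℤ[√-197] with discriminant 4·(-197) = -788.
disc(K) = -788 is not divisible by 2017; 2017 is unramified.
Legendre symbol by Euler's criterion: (-197/2017) ≡ (-197)^1008 ≡ 1 (mod 2017), i.e. (-197/2017) = 1.
Legendre symbol 1 ⇒ 2017 is split.

split — (2017) = 𝔭₁𝔭₂ with 𝔭₁ ≠ 𝔭₂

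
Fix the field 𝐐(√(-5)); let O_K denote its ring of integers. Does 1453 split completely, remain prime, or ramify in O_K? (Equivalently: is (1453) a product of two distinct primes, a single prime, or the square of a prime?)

inert

d = -5 ≡ 3 (mod 4), so O_K = ℤ[√-5] and disc(K) = 4d = -20.
1453 ∤ -20, so 1453 is unramified.
Legendre symbol by Euler's criterion: (-5/1453) ≡ (-5)^726 ≡ 1452 (mod 1453), i.e. (-5/1453) = -1.
Legendre symbol -1 ⇒ 1453 is inert.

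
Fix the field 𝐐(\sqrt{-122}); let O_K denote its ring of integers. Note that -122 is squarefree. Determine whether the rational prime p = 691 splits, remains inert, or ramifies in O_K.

p splits

-122 mod 4 = 2, hence disc K = 4·(-122) = -488 and O_K = ℤ[√-122].
691 ∤ -488, so 691 is unramified.
Euler's criterion: (-122)^345 mod 691 = 1. Thus (-122|691) = 1.
d is a quadratic residue mod p, hence 691 splits in O_K.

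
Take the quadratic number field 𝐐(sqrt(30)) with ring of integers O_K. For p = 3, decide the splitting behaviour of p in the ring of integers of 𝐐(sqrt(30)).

ramified — (3) = 𝔭²

30 mod 4 = 2, hence disc K = 4·30 = 120 and O_K = ℤ[√30].
disc(K) = 120 = 3·40, so p = 3 is ramified.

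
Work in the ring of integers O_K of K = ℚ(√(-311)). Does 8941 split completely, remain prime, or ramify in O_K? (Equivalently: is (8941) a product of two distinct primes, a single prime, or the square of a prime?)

d = -311 ≡ 1 (mod 4), so O_K = ℤ[(1+√-311)/2] and disc(K) = d = -311.
Since gcd(8941, -311) = 1 the prime 8941 does not ramify.
(-311/8941) = 8630^4470 mod 8941 = 8940, giving Legendre symbol -1.
Legendre symbol -1 ⇒ 8941 is inert.

p is inert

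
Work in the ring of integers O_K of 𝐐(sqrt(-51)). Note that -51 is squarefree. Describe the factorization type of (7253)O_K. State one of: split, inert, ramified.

split — (7253) = 𝔭₁𝔭₂ with 𝔭₁ ≠ 𝔭₂

-51 mod 4 = 1, hence disc K = -51 and O_K = ℤ[(1+√-51)/2].
7253 ∤ -51, so 7253 is unramified.
Compute (-51/7253) via Euler: 7202^((7253-1)/2) mod 7253 = 1, so (-51/7253) = 1.
d is a quadratic residue mod p, hence 7253 splits in O_K.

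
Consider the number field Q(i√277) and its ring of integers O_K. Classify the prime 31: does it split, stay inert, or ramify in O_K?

split — (31) = 𝔭₁𝔭₂ with 𝔭₁ ≠ 𝔭₂

Since -277 ≢ 1 mod 4, the ring of integers is ℤ[√-277] with discriminant 4·(-277) = -1108.
Since gcd(31, -1108) = 1 the prime 31 does not ramify.
Legendre symbol by Euler's criterion: (-277/31) ≡ (-277)^15 ≡ 1 (mod 31), i.e. (-277/31) = 1.
(-277/31) = 1, so 31 splits.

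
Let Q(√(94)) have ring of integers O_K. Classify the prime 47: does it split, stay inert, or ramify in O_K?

94 mod 4 = 2, hence disc K = 4·94 = 376 and O_K = ℤ[√94].
Ramification test: 47 | 376. The prime 47 ramifies in K.

47 is ramified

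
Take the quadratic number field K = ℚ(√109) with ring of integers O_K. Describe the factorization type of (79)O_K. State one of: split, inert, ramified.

p is inert

109 mod 4 = 1, hence disc K = 109 and O_K = ℤ[(1+√109)/2].
79 ∤ 109, so 79 is unramified.
Compute (109/79) via Euler: 30^((79-1)/2) mod 79 = 78, so (109/79) = -1.
Legendre symbol -1 ⇒ 79 is inert.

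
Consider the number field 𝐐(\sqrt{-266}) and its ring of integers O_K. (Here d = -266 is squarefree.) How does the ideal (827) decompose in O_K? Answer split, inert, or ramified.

827 remains inert

Since -266 ≢ 1 mod 4, the ring of integers is ℤ[√-266] with discriminant 4·(-266) = -1064.
disc(K) = -1064 is not divisible by 827; 827 is unramified.
Euler's criterion: (-266)^413 mod 827 = 826. Thus (-266|827) = -1.
Legendre symbol -1 ⇒ 827 is inert.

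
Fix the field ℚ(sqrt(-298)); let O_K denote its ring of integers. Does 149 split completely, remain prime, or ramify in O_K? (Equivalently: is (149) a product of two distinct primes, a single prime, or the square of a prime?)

d = -298 ≡ 2 (mod 4), so O_K = ℤ[√-298] and disc(K) = 4d = -1192.
disc(K) = -1192 = 149·(-8), so p = 149 is ramified.

ramified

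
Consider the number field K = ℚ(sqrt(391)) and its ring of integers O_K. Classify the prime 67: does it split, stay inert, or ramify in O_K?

391 mod 4 = 3, hence disc K = 4·391 = 1564 and O_K = ℤ[√391].
67 ∤ 1564, so 67 is unramified.
Compute (391/67) via Euler: 56^((67-1)/2) mod 67 = 1, so (391/67) = 1.
d is a quadratic residue mod p, hence 67 splits in O_K.

splits completely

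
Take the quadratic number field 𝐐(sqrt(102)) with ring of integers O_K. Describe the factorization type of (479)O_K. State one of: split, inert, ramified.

d = 102 ≡ 2 (mod 4), so O_K = ℤ[√102] and disc(K) = 4d = 408.
479 ∤ 408, so 479 is unramified.
Legendre symbol by Euler's criterion: (102/479) ≡ 102^239 ≡ 478 (mod 479), i.e. (102/479) = -1.
(102/479) = -1, so 479 is inert.

remains prime (inert)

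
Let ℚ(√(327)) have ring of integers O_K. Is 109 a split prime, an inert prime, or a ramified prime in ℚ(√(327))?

d = 327 ≡ 3 (mod 4), so O_K = ℤ[√327] and disc(K) = 4d = 1308.
109 divides disc(K) = 1308, so 109 ramifies.

ramifies in O_K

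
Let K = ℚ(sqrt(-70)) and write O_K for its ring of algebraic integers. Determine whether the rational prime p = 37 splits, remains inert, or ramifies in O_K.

d = -70 ≡ 2 (mod 4), so O_K = ℤ[√-70] and disc(K) = 4d = -280.
disc(K) = -280 is not divisible by 37; 37 is unramified.
Euler's criterion: (-70)^18 mod 37 = 1. Thus (-70|37) = 1.
d is a quadratic residue mod p, hence 37 splits in O_K.

37 splits in O_K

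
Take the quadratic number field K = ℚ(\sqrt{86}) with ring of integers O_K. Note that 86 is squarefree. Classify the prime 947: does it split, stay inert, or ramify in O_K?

947 splits in O_K

86 mod 4 = 2, hence disc K = 4·86 = 344 and O_K = ℤ[√86].
947 ∤ 344, so 947 is unramified.
Euler's criterion: 86^473 mod 947 = 1. Thus (86|947) = 1.
(86/947) = 1, so 947 splits.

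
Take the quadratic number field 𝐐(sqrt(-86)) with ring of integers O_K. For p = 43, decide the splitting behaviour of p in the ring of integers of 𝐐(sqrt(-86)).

ramifies in O_K

d = -86 ≡ 2 (mod 4), so O_K = ℤ[√-86] and disc(K) = 4d = -344.
Ramification test: 43 | -344. The prime 43 ramifies in K.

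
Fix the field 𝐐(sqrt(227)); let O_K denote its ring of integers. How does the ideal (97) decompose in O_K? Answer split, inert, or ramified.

split

d = 227 ≡ 3 (mod 4), so O_K = ℤ[√227] and disc(K) = 4d = 908.
Since gcd(97, 908) = 1 the prime 97 does not ramify.
Compute (227/97) via Euler: 33^((97-1)/2) mod 97 = 1, so (227/97) = 1.
d is a quadratic residue mod p, hence 97 splits in O_K.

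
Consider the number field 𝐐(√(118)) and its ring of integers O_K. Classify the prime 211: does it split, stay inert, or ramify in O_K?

211 remains inert

d = 118 ≡ 2 (mod 4), so O_K = ℤ[√118] and disc(K) = 4d = 472.
disc(K) = 472 is not divisible by 211; 211 is unramified.
Compute (118/211) via Euler: 118^((211-1)/2) mod 211 = 210, so (118/211) = -1.
(118/211) = -1, so 211 is inert.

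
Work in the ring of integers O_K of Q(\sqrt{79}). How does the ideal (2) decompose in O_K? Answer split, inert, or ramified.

Since 79 ≢ 1 mod 4, the ring of integers is ℤ[√79] with discriminant 4·79 = 316.
Ramification test: 2 | 316. The prime 2 ramifies in K.

ramifies in O_K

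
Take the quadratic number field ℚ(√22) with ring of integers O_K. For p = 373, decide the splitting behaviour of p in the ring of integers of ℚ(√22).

Since 22 ≢ 1 mod 4, the ring of integers is ℤ[√22] with discriminant 4·22 = 88.
373 ∤ 88, so 373 is unramified.
(22/373) = 22^186 mod 373 = 1, giving Legendre symbol 1.
(22/373) = 1, so 373 splits.

split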